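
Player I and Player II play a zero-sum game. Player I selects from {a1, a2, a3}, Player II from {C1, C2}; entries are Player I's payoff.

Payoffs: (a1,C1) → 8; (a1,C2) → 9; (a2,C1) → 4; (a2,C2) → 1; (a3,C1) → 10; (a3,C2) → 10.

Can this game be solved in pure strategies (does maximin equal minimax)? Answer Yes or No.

Yes

Row minima: a1 → 8, a2 → 1, a3 → 10; maximin = 10.
Column maxima: C1 → 10, C2 → 10; minimax = 10.
maximin = minimax = 10, so a saddle point exists.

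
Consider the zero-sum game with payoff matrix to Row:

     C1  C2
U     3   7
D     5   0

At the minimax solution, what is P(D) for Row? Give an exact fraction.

4/9

Row minima: U → 3, D → 0; maximin = 3.
Column maxima: C1 → 5, C2 → 7; minimax = 5.
3 ≠ 5, so there is no saddle point; optimal play is mixed.
Let Row play U with probability p. Expected payoff against C1: 3p + 5(1−p) = −2p + 5; against C2: 7p + 0(1−p) = 7p.
Setting these equal: −2p + 5 = 7p ⇒ −9p = -5 ⇒ p = 5/9, and the value is (-2)·(5/9) + 5 = 35/9.
For Column: with q = P(C1), equating U's and D's payoffs gives −4q + 7 = 5q ⇒ q = 7/9.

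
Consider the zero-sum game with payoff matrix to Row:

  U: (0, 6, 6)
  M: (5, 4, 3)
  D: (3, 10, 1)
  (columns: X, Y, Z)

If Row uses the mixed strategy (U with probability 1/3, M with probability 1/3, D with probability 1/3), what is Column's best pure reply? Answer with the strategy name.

If Column plays X, Row's expected payoff is (1/3)·0 + (1/3)·5 + (1/3)·3 = 8/3.
If Column plays Y, Row's expected payoff is (1/3)·6 + (1/3)·4 + (1/3)·10 = 20/3.
If Column plays Z, Row's expected payoff is (1/3)·6 + (1/3)·3 + (1/3)·1 = 10/3.
Column minimizes Row's payoff; the smallest is 8/3, so the best response is X.

X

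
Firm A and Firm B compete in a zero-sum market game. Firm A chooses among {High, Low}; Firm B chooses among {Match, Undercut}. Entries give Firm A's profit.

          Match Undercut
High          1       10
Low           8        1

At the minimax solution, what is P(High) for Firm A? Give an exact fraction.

Row minima: High → 1, Low → 1; maximin = 1.
Column maxima: Match → 8, Undercut → 10; minimax = 8.
1 ≠ 8, so there is no saddle point; optimal play is mixed.
Let Firm A play High with probability p. Expected payoff against Match: 1p + 8(1−p) = −7p + 8; against Undercut: 10p + 1(1−p) = 9p + 1.
Setting these equal: −7p + 8 = 9p + 1 ⇒ −16p = -7 ⇒ p = 7/16, and the value is (-7)·(7/16) + 8 = 79/16.
For Firm B: with q = P(Match), equating High's and Low's payoffs gives −9q + 10 = 7q + 1 ⇒ q = 9/16.

7/16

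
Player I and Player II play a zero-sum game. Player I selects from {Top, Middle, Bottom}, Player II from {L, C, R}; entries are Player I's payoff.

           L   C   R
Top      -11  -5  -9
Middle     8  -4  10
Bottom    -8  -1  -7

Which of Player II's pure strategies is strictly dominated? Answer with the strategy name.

R

L holds Player I's payoff strictly below R in every row: -11 < -9, 8 < 10, -8 < -7.
So R is strictly dominated for Player II.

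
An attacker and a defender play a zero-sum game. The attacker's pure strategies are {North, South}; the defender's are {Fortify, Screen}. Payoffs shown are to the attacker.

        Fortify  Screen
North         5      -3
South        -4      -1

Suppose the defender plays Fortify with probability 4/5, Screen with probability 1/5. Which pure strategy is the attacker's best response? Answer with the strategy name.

Expected payoff of North: (4/5)·5 + (1/5)·(-3) = 17/5.
Expected payoff of South: (4/5)·(-4) + (1/5)·(-1) = -17/5.
The largest is 17/5, so the attacker's best response is North.

North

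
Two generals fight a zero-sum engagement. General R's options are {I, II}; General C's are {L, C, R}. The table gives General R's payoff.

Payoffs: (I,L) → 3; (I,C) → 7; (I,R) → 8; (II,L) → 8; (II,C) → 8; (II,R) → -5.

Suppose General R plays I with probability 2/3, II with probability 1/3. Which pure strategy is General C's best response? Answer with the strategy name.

R

If General C plays L, General R's expected payoff is (2/3)·3 + (1/3)·8 = 14/3.
If General C plays C, General R's expected payoff is (2/3)·7 + (1/3)·8 = 22/3.
If General C plays R, General R's expected payoff is (2/3)·8 + (1/3)·(-5) = 11/3.
General C minimizes General R's payoff; the smallest is 11/3, so the best response is R.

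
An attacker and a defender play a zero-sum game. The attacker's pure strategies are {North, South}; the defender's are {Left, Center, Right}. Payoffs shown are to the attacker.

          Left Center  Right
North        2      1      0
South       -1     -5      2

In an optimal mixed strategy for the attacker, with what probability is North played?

Row minima: North → 0, South → -5; maximin = 0.
Column maxima: Left → 2, Center → 1, Right → 2; minimax = 1.
0 ≠ 1, so there is no saddle point; optimal play is mixed.
Left is strictly dominated by Center (it gives the attacker strictly more in every row), so the defender never plays it.
On the remaining 2×2 (North, South vs Center, Right):
Let the attacker play North with probability p. Expected payoff against Center: 1p + (-5)(1−p) = 6p − 5; against Right: 0p + 2(1−p) = −2p + 2.
Setting these equal: 6p − 5 = −2p + 2 ⇒ 8p = 7 ⇒ p = 7/8, and the value is (6)·(7/8) − 5 = 1/4.
For the defender: with q = P(Center), equating North's and South's payoffs gives q = −7q + 2 ⇒ q = 1/4.

7/8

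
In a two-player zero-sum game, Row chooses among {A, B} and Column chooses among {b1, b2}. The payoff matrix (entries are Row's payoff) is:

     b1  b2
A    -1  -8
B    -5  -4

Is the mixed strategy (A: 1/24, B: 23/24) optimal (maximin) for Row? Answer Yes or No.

Against b1 this mix gives (1/24)·(-1) + (23/24)·(-5) = -29/6.
Against b2 this mix gives (1/24)·(-8) + (23/24)·(-4) = -25/6.
Column will play b1, holding Row to -29/6. Shifting weight toward the row that does better against b1 would raise this floor (the equalizing mix achieves -9/2 against both b1 and b2), so the proposed strategy is not optimal.

No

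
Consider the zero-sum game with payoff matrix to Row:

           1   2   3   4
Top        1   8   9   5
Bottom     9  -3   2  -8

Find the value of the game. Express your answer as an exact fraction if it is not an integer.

Row minima: Top → 1, Bottom → -8; maximin = 1.
Column maxima: 1 → 9, 2 → 8, 3 → 9, 4 → 5; minimax = 5.
1 ≠ 5, so there is no saddle point; optimal play is mixed.
2 is strictly dominated by 4 (it gives Row strictly more in every row), so Column never plays it.
3 is strictly dominated by 4 (it gives Row strictly more in every row), so Column never plays it.
On the remaining 2×2 (Top, Bottom vs 1, 4):
Let Row play Top with probability p. Expected payoff against 1: 1p + 9(1−p) = −8p + 9; against 4: 5p + (-8)(1−p) = 13p − 8.
Setting these equal: −8p + 9 = 13p − 8 ⇒ −21p = -17 ⇒ p = 17/21, and the value is (-8)·(17/21) + 9 = 53/21.
For Column: with q = P(1), equating Top's and Bottom's payoffs gives −4q + 5 = 17q − 8 ⇒ q = 13/21.

53/21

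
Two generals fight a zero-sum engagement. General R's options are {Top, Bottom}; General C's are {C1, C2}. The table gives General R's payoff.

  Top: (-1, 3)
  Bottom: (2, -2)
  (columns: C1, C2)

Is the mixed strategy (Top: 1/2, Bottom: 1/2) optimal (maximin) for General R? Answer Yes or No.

Yes

Against C1 this mix gives (1/2)·(-1) + (1/2)·2 = 1/2.
Against C2 this mix gives (1/2)·3 + (1/2)·(-2) = 1/2.
All of General C's active replies (C1, C2) yield 1/2, and no column does worse for General R. The mix makes General C indifferent and guarantees 1/2, so it is optimal.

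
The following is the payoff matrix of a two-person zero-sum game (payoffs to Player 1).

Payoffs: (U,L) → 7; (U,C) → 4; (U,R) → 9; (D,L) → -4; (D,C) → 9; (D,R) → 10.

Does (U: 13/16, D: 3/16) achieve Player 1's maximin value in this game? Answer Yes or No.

Against L this mix gives (13/16)·7 + (3/16)·(-4) = 79/16.
Against C this mix gives (13/16)·4 + (3/16)·9 = 79/16.
Against R this mix gives (13/16)·9 + (3/16)·10 = 147/16.
All of Player 2's active replies (L, C) yield 79/16, and no column does worse for Player 1. The mix makes Player 2 indifferent and guarantees 79/16, so it is optimal.

Yes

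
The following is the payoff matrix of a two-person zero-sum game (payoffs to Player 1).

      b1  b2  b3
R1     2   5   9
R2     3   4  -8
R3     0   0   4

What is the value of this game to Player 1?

43/18

Row minima: R1 → 2, R2 → -8, R3 → 0; maximin = 2.
Column maxima: b1 → 3, b2 → 5, b3 → 9; minimax = 3.
2 ≠ 3, so there is no saddle point; optimal play is mixed.
R3 is strictly dominated by R1, so Player 1 never plays it.
With R3 eliminated, b2 is strictly dominated by b1 (it gives Player 1 strictly more in every remaining row), so Player 2 never plays it.
On the remaining 2×2 (R1, R2 vs b1, b3):
Let Player 1 play R1 with probability p. Expected payoff against b1: 2p + 3(1−p) = −p + 3; against b3: 9p + (-8)(1−p) = 17p − 8.
Setting these equal: −p + 3 = 17p − 8 ⇒ −18p = -11 ⇒ p = 11/18, and the value is (-1)·(11/18) + 3 = 43/18.
For Player 2: with q = P(b1), equating R1's and R2's payoffs gives −7q + 9 = 11q − 8 ⇒ q = 17/18.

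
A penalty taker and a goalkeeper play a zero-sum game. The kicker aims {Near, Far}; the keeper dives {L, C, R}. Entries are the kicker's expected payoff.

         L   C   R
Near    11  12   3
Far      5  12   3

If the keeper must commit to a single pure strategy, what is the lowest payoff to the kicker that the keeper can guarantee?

Column maxima: L → 11, C → 12, R → 3.
The smallest of these is 3.

3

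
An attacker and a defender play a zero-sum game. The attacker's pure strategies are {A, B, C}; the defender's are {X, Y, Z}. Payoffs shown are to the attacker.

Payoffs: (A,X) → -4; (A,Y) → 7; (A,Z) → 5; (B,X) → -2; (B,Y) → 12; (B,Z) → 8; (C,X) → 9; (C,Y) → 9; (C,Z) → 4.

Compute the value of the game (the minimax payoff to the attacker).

16/3

Row minima: A → -4, B → -2, C → 4; maximin = 4.
Column maxima: X → 9, Y → 12, Z → 8; minimax = 8.
4 ≠ 8, so there is no saddle point; optimal play is mixed.
A is strictly dominated by B, so the attacker never plays it.
Y is strictly dominated by Z (it gives the attacker strictly more in every row), so the defender never plays it.
On the remaining 2×2 (B, C vs X, Z):
Let the attacker play B with probability p. Expected payoff against X: (-2)p + 9(1−p) = −11p + 9; against Z: 8p + 4(1−p) = 4p + 4.
Setting these equal: −11p + 9 = 4p + 4 ⇒ −15p = -5 ⇒ p = 1/3, and the value is (-11)·(1/3) + 9 = 16/3.
For the defender: with q = P(X), equating B's and C's payoffs gives −10q + 8 = 5q + 4 ⇒ q = 4/15.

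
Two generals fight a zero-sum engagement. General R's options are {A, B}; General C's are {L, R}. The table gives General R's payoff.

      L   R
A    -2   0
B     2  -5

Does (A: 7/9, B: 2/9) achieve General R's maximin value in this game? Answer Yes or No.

Yes

Against L this mix gives (7/9)·(-2) + (2/9)·2 = -10/9.
Against R this mix gives (7/9)·0 + (2/9)·(-5) = -10/9.
All of General C's active replies (L, R) yield -10/9, and no column does worse for General R. The mix makes General C indifferent and guarantees -10/9, so it is optimal.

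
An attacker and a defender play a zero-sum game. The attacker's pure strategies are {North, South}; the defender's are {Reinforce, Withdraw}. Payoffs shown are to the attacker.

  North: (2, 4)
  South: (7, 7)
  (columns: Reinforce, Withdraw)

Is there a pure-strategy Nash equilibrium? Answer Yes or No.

Row minima: North → 2, South → 7; maximin = 7.
Column maxima: Reinforce → 7, Withdraw → 7; minimax = 7.
maximin = minimax = 7, so a saddle point exists.

Yes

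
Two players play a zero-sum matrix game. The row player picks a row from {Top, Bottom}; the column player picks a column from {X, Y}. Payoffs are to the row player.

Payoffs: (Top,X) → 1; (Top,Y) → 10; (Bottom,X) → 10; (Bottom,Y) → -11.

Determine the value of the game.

Row minima: Top → 1, Bottom → -11; maximin = 1.
Column maxima: X → 10, Y → 10; minimax = 10.
1 ≠ 10, so there is no saddle point; optimal play is mixed.
Let the row player play Top with probability p. Expected payoff against X: 1p + 10(1−p) = −9p + 10; against Y: 10p + (-11)(1−p) = 21p − 11.
Setting these equal: −9p + 10 = 21p − 11 ⇒ −30p = -21 ⇒ p = 7/10, and the value is (-9)·(7/10) + 10 = 37/10.
For the column player: with q = P(X), equating Top's and Bottom's payoffs gives −9q + 10 = 21q − 11 ⇒ q = 7/10.

37/10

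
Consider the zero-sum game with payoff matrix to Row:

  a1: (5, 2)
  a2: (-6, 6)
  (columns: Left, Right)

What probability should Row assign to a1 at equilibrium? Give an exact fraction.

4/5

Row minima: a1 → 2, a2 → -6; maximin = 2.
Column maxima: Left → 5, Right → 6; minimax = 5.
2 ≠ 5, so there is no saddle point; optimal play is mixed.
Let Row play a1 with probability p. Expected payoff against Left: 5p + (-6)(1−p) = 11p − 6; against Right: 2p + 6(1−p) = −4p + 6.
Setting these equal: 11p − 6 = −4p + 6 ⇒ 15p = 12 ⇒ p = 4/5, and the value is (11)·(4/5) − 6 = 14/5.
For Column: with q = P(Left), equating a1's and a2's payoffs gives 3q + 2 = −12q + 6 ⇒ q = 4/15.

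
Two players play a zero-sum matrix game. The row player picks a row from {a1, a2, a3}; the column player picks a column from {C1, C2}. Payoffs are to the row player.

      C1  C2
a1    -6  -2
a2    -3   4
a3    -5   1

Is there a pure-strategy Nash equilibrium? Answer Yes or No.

Row minima: a1 → -6, a2 → -3, a3 → -5; maximin = -3.
Column maxima: C1 → -3, C2 → 4; minimax = -3.
maximin = minimax = -3, so a saddle point exists.

Yes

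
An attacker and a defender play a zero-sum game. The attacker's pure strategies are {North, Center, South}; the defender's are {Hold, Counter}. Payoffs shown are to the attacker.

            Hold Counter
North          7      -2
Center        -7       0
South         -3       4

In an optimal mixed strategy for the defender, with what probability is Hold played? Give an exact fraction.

Row minima: North → -2, Center → -7, South → -3; maximin = -2.
Column maxima: Hold → 7, Counter → 4; minimax = 4.
-2 ≠ 4, so there is no saddle point; optimal play is mixed.
Center is strictly dominated by South, so the attacker never plays it.
On the remaining 2×2 (North, South vs Hold, Counter):
Let the attacker play North with probability p. Expected payoff against Hold: 7p + (-3)(1−p) = 10p − 3; against Counter: (-2)p + 4(1−p) = −6p + 4.
Setting these equal: 10p − 3 = −6p + 4 ⇒ 16p = 7 ⇒ p = 7/16, and the value is (10)·(7/16) − 3 = 11/8.
For the defender: with q = P(Hold), equating North's and South's payoffs gives 9q − 2 = −7q + 4 ⇒ q = 3/8.

3/8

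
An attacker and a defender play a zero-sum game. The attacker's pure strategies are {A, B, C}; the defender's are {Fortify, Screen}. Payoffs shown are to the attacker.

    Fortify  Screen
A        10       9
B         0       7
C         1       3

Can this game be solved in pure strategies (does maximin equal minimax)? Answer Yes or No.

Row minima: A → 9, B → 0, C → 1; maximin = 9.
Column maxima: Fortify → 10, Screen → 9; minimax = 9.
maximin = minimax = 9, so a saddle point exists.

Yes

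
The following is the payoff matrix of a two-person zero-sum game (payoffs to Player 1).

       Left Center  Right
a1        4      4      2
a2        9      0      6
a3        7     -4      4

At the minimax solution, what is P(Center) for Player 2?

1/2

Row minima: a1 → 2, a2 → 0, a3 → -4; maximin = 2.
Column maxima: Left → 9, Center → 4, Right → 6; minimax = 4.
2 ≠ 4, so there is no saddle point; optimal play is mixed.
a3 is strictly dominated by a2, so Player 1 never plays it.
Left is strictly dominated by Right (it gives Player 1 strictly more in every row), so Player 2 never plays it.
On the remaining 2×2 (a1, a2 vs Center, Right):
Let Player 1 play a1 with probability p. Expected payoff against Center: 4p + 0(1−p) = 4p; against Right: 2p + 6(1−p) = −4p + 6.
Setting these equal: 4p = −4p + 6 ⇒ 8p = 6 ⇒ p = 3/4, and the value is (4)·(3/4) = 3.
For Player 2: with q = P(Center), equating a1's and a2's payoffs gives 2q + 2 = −6q + 6 ⇒ q = 1/2.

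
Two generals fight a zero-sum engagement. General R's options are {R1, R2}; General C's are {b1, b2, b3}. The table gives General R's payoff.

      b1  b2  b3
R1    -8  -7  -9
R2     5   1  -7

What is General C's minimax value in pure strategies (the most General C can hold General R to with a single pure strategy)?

-7

Column maxima: b1 → 5, b2 → 1, b3 → -7.
The smallest of these is -7.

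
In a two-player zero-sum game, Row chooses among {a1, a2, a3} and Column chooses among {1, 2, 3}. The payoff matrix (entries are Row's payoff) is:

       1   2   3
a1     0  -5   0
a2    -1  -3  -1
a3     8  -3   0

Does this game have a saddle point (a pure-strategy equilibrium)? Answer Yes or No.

Yes

Row minima: a1 → -5, a2 → -3, a3 → -3; maximin = -3.
Column maxima: 1 → 8, 2 → -3, 3 → 0; minimax = -3.
maximin = minimax = -3, so a saddle point exists.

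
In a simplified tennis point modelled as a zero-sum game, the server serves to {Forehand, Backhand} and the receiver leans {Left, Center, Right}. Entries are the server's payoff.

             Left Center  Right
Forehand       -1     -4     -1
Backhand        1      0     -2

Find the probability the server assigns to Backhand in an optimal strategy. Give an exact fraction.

3/5

Row minima: Forehand → -4, Backhand → -2; maximin = -2.
Column maxima: Left → 1, Center → 0, Right → -1; minimax = -1.
-2 ≠ -1, so there is no saddle point; optimal play is mixed.
Left is strictly dominated by Center (it gives the server strictly more in every row), so the receiver never plays it.
On the remaining 2×2 (Forehand, Backhand vs Center, Right):
Let the server play Forehand with probability p. Expected payoff against Center: (-4)p + 0(1−p) = −4p; against Right: (-1)p + (-2)(1−p) = p − 2.
Setting these equal: −4p = p − 2 ⇒ −5p = -2 ⇒ p = 2/5, and the value is (-4)·(2/5) = -8/5.
For the receiver: with q = P(Center), equating Forehand's and Backhand's payoffs gives −3q − 1 = 2q − 2 ⇒ q = 1/5.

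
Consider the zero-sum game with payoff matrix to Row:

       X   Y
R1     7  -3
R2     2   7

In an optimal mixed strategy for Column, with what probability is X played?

2/3

Row minima: R1 → -3, R2 → 2; maximin = 2.
Column maxima: X → 7, Y → 7; minimax = 7.
2 ≠ 7, so there is no saddle point; optimal play is mixed.
Let Row play R1 with probability p. Expected payoff against X: 7p + 2(1−p) = 5p + 2; against Y: (-3)p + 7(1−p) = −10p + 7.
Setting these equal: 5p + 2 = −10p + 7 ⇒ 15p = 5 ⇒ p = 1/3, and the value is (5)·(1/3) + 2 = 11/3.
For Column: with q = P(X), equating R1's and R2's payoffs gives 10q − 3 = −5q + 7 ⇒ q = 2/3.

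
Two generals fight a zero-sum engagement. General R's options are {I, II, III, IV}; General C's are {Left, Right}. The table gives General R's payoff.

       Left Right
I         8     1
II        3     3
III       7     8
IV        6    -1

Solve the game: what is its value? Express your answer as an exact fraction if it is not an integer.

57/8

Row minima: I → 1, II → 3, III → 7, IV → -1; maximin = 7.
Column maxima: Left → 8, Right → 8; minimax = 8.
7 ≠ 8, so there is no saddle point; optimal play is mixed.
II is strictly dominated by III, so General R never plays it.
IV is strictly dominated by I, so General R never plays it.
On the remaining 2×2 (I, III vs Left, Right):
Let General R play I with probability p. Expected payoff against Left: 8p + 7(1−p) = p + 7; against Right: 1p + 8(1−p) = −7p + 8.
Setting these equal: p + 7 = −7p + 8 ⇒ 8p = 1 ⇒ p = 1/8, and the value is (1)·(1/8) + 7 = 57/8.
For General C: with q = P(Left), equating I's and III's payoffs gives 7q + 1 = −q + 8 ⇒ q = 7/8.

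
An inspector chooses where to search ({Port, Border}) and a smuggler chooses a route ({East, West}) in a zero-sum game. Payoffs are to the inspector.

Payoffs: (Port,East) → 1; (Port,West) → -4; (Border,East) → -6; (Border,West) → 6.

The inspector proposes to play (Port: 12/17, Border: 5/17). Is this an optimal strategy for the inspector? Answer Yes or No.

Yes

Against East this mix gives (12/17)·1 + (5/17)·(-6) = -18/17.
Against West this mix gives (12/17)·(-4) + (5/17)·6 = -18/17.
All of the smuggler's active replies (East, West) yield -18/17, and no column does worse for the inspector. The mix makes the smuggler indifferent and guarantees -18/17, so it is optimal.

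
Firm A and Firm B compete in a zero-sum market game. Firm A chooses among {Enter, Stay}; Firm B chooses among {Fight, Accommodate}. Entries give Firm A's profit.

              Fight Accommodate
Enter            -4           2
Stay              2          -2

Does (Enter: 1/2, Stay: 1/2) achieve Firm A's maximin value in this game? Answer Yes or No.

No

Against Fight this mix gives (1/2)·(-4) + (1/2)·2 = -1.
Against Accommodate this mix gives (1/2)·2 + (1/2)·(-2) = 0.
Firm B will play Fight, holding Firm A to -1. Shifting weight toward the row that does better against Fight would raise this floor (the equalizing mix achieves -2/5 against both Fight and Accommodate), so the proposed strategy is not optimal.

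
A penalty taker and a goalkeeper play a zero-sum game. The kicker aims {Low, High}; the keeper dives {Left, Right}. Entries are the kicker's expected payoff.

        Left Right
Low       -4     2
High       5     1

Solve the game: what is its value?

Row minima: Low → -4, High → 1; maximin = 1.
Column maxima: Left → 5, Right → 2; minimax = 2.
1 ≠ 2, so there is no saddle point; optimal play is mixed.
Let the kicker play Low with probability p. Expected payoff against Left: (-4)p + 5(1−p) = −9p + 5; against Right: 2p + 1(1−p) = p + 1.
Setting these equal: −9p + 5 = p + 1 ⇒ −10p = -4 ⇒ p = 2/5, and the value is (-9)·(2/5) + 5 = 7/5.
For the keeper: with q = P(Left), equating Low's and High's payoffs gives −6q + 2 = 4q + 1 ⇒ q = 1/10.

7/5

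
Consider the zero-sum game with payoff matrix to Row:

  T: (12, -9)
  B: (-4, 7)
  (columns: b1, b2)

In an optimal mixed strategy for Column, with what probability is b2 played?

1/2

Row minima: T → -9, B → -4; maximin = -4.
Column maxima: b1 → 12, b2 → 7; minimax = 7.
-4 ≠ 7, so there is no saddle point; optimal play is mixed.
Let Row play T with probability p. Expected payoff against b1: 12p + (-4)(1−p) = 16p − 4; against b2: (-9)p + 7(1−p) = −16p + 7.
Setting these equal: 16p − 4 = −16p + 7 ⇒ 32p = 11 ⇒ p = 11/32, and the value is (16)·(11/32) − 4 = 3/2.
For Column: with q = P(b1), equating T's and B's payoffs gives 21q − 9 = −11q + 7 ⇒ q = 1/2.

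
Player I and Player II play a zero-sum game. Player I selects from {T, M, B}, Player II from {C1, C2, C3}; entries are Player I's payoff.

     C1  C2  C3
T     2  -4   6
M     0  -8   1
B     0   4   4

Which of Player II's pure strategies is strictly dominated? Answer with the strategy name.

C3

C1 holds Player I's payoff strictly below C3 in every row: 2 < 6, 0 < 1, 0 < 4.
So C3 is strictly dominated for Player II.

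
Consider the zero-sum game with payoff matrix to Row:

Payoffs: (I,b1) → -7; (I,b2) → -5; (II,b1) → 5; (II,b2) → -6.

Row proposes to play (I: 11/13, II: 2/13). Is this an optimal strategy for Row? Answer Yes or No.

Yes

Against b1 this mix gives (11/13)·(-7) + (2/13)·5 = -67/13.
Against b2 this mix gives (11/13)·(-5) + (2/13)·(-6) = -67/13.
All of Column's active replies (b1, b2) yield -67/13, and no column does worse for Row. The mix makes Column indifferent and guarantees -67/13, so it is optimal.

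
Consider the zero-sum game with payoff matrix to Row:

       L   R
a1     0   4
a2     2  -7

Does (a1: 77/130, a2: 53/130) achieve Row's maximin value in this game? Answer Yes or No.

Against L this mix gives (77/130)·0 + (53/130)·2 = 53/65.
Against R this mix gives (77/130)·4 + (53/130)·(-7) = -63/130.
Column will play R, holding Row to -63/130. Shifting weight toward the row that does better against R would raise this floor (the equalizing mix achieves 8/13 against both R and L), so the proposed strategy is not optimal.

No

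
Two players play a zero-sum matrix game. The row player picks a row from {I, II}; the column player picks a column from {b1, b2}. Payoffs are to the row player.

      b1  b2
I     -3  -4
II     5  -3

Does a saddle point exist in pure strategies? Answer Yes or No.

Yes

Row minima: I → -4, II → -3; maximin = -3.
Column maxima: b1 → 5, b2 → -3; minimax = -3.
maximin = minimax = -3, so a saddle point exists.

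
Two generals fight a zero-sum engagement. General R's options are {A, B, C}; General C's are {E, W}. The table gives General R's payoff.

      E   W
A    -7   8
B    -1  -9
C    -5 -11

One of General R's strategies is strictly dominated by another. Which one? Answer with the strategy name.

B gives a strictly higher payoff than C against every column: -1 > -5, -9 > -11.
So C is strictly dominated and General R never plays it.

C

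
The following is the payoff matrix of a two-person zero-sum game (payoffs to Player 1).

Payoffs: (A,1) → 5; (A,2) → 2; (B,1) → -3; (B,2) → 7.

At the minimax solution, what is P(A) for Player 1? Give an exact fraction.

10/13

Row minima: A → 2, B → -3; maximin = 2.
Column maxima: 1 → 5, 2 → 7; minimax = 5.
2 ≠ 5, so there is no saddle point; optimal play is mixed.
Let Player 1 play A with probability p. Expected payoff against 1: 5p + (-3)(1−p) = 8p − 3; against 2: 2p + 7(1−p) = −5p + 7.
Setting these equal: 8p − 3 = −5p + 7 ⇒ 13p = 10 ⇒ p = 10/13, and the value is (8)·(10/13) − 3 = 41/13.
For Player 2: with q = P(1), equating A's and B's payoffs gives 3q + 2 = −10q + 7 ⇒ q = 5/13.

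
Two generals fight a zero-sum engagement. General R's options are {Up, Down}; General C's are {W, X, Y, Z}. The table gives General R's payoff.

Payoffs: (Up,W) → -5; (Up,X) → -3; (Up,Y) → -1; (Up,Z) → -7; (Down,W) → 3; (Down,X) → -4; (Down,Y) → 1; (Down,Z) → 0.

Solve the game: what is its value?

Row minima: Up → -7, Down → -4; maximin = -4.
Column maxima: W → 3, X → -3, Y → 1, Z → 0; minimax = -3.
-4 ≠ -3, so there is no saddle point; optimal play is mixed.
W is strictly dominated by Z (it gives General R strictly more in every row), so General C never plays it.
Y is strictly dominated by X (it gives General R strictly more in every row), so General C never plays it.
On the remaining 2×2 (Up, Down vs X, Z):
Let General R play Up with probability p. Expected payoff against X: (-3)p + (-4)(1−p) = p − 4; against Z: (-7)p + 0(1−p) = −7p.
Setting these equal: p − 4 = −7p ⇒ 8p = 4 ⇒ p = 1/2, and the value is (1)·(1/2) − 4 = -7/2.
For General C: with q = P(X), equating Up's and Down's payoffs gives 4q − 7 = −4q ⇒ q = 7/8.

-7/2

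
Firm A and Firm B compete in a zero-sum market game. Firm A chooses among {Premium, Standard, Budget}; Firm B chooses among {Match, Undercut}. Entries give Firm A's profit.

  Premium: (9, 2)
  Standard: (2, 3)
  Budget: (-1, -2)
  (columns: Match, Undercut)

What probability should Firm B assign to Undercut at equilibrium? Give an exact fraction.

Row minima: Premium → 2, Standard → 2, Budget → -2; maximin = 2.
Column maxima: Match → 9, Undercut → 3; minimax = 3.
2 ≠ 3, so there is no saddle point; optimal play is mixed.
Budget is strictly dominated by Premium, so Firm A never plays it.
On the remaining 2×2 (Premium, Standard vs Match, Undercut):
Let Firm A play Premium with probability p. Expected payoff against Match: 9p + 2(1−p) = 7p + 2; against Undercut: 2p + 3(1−p) = −p + 3.
Setting these equal: 7p + 2 = −p + 3 ⇒ 8p = 1 ⇒ p = 1/8, and the value is (7)·(1/8) + 2 = 23/8.
For Firm B: with q = P(Match), equating Premium's and Standard's payoffs gives 7q + 2 = −q + 3 ⇒ q = 1/8.

7/8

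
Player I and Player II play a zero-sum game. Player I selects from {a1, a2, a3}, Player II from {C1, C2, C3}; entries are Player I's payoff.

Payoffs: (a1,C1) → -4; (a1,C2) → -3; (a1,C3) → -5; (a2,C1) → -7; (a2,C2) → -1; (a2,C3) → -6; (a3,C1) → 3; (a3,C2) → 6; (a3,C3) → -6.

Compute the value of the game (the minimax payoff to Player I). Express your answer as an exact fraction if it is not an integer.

Row minima: a1 → -5, a2 → -7, a3 → -6; maximin = -5.
Column maxima: C1 → 3, C2 → 6, C3 → -5; minimax = -5.
Since maximin = minimax = -5, there is a saddle point and the value is -5.

-5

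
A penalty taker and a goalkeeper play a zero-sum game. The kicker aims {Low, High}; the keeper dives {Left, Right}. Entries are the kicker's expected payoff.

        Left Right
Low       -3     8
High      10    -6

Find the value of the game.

62/27

Row minima: Low → -3, High → -6; maximin = -3.
Column maxima: Left → 10, Right → 8; minimax = 8.
-3 ≠ 8, so there is no saddle point; optimal play is mixed.
Let the kicker play Low with probability p. Expected payoff against Left: (-3)p + 10(1−p) = −13p + 10; against Right: 8p + (-6)(1−p) = 14p − 6.
Setting these equal: −13p + 10 = 14p − 6 ⇒ −27p = -16 ⇒ p = 16/27, and the value is (-13)·(16/27) + 10 = 62/27.
For the keeper: with q = P(Left), equating Low's and High's payoffs gives −11q + 8 = 16q − 6 ⇒ q = 14/27.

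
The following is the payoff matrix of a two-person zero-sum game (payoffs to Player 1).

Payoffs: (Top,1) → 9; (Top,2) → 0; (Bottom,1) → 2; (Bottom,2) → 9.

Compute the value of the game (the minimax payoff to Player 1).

81/16

Row minima: Top → 0, Bottom → 2; maximin = 2.
Column maxima: 1 → 9, 2 → 9; minimax = 9.
2 ≠ 9, so there is no saddle point; optimal play is mixed.
Let Player 1 play Top with probability p. Expected payoff against 1: 9p + 2(1−p) = 7p + 2; against 2: 0p + 9(1−p) = −9p + 9.
Setting these equal: 7p + 2 = −9p + 9 ⇒ 16p = 7 ⇒ p = 7/16, and the value is (7)·(7/16) + 2 = 81/16.
For Player 2: with q = P(1), equating Top's and Bottom's payoffs gives 9q = −7q + 9 ⇒ q = 9/16.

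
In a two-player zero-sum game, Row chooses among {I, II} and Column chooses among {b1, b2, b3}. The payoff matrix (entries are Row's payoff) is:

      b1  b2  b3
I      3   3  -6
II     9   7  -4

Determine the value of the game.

-4

Row minima: I → -6, II → -4; maximin = -4.
Column maxima: b1 → 9, b2 → 7, b3 → -4; minimax = -4.
Since maximin = minimax = -4, there is a saddle point and the value is -4.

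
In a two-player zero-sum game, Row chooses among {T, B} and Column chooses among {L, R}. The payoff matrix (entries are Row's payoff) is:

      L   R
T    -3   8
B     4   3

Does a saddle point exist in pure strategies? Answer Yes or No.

No

Row minima: T → -3, B → 3; maximin = 3.
Column maxima: L → 4, R → 8; minimax = 4.
3 ≠ 4, so no pure-strategy equilibrium exists.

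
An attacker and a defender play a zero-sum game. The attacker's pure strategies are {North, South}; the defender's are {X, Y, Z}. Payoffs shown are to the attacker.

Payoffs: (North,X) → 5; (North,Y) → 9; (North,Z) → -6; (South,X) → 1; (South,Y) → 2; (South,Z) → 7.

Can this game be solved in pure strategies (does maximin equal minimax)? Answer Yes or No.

No

Row minima: North → -6, South → 1; maximin = 1.
Column maxima: X → 5, Y → 9, Z → 7; minimax = 5.
1 ≠ 5, so no pure-strategy equilibrium exists.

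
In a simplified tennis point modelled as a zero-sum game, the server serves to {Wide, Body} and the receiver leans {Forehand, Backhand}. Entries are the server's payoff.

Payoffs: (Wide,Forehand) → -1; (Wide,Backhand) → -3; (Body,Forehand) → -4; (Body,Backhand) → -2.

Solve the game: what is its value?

Row minima: Wide → -3, Body → -4; maximin = -3.
Column maxima: Forehand → -1, Backhand → -2; minimax = -2.
-3 ≠ -2, so there is no saddle point; optimal play is mixed.
Let the server play Wide with probability p. Expected payoff against Forehand: (-1)p + (-4)(1−p) = 3p − 4; against Backhand: (-3)p + (-2)(1−p) = −p − 2.
Setting these equal: 3p − 4 = −p − 2 ⇒ 4p = 2 ⇒ p = 1/2, and the value is (3)·(1/2) − 4 = -5/2.
For the receiver: with q = P(Forehand), equating Wide's and Body's payoffs gives 2q − 3 = −2q − 2 ⇒ q = 1/4.

-5/2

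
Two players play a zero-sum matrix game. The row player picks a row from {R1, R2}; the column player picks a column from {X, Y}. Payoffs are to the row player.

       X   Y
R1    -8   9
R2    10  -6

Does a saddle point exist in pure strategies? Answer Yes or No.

Row minima: R1 → -8, R2 → -6; maximin = -6.
Column maxima: X → 10, Y → 9; minimax = 9.
-6 ≠ 9, so no pure-strategy equilibrium exists.

No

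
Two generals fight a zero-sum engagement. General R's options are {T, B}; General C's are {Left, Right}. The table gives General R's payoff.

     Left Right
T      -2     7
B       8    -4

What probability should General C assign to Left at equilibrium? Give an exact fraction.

Row minima: T → -2, B → -4; maximin = -2.
Column maxima: Left → 8, Right → 7; minimax = 7.
-2 ≠ 7, so there is no saddle point; optimal play is mixed.
Let General R play T with probability p. Expected payoff against Left: (-2)p + 8(1−p) = −10p + 8; against Right: 7p + (-4)(1−p) = 11p − 4.
Setting these equal: −10p + 8 = 11p − 4 ⇒ −21p = -12 ⇒ p = 4/7, and the value is (-10)·(4/7) + 8 = 16/7.
For General C: with q = P(Left), equating T's and B's payoffs gives −9q + 7 = 12q − 4 ⇒ q = 11/21.

11/21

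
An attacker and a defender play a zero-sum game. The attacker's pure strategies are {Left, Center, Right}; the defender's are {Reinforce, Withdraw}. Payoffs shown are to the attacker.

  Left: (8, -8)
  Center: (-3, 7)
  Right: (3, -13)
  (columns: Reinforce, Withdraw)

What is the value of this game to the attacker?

16/13

Row minima: Left → -8, Center → -3, Right → -13; maximin = -3.
Column maxima: Reinforce → 8, Withdraw → 7; minimax = 7.
-3 ≠ 7, so there is no saddle point; optimal play is mixed.
Right is strictly dominated by Left, so the attacker never plays it.
On the remaining 2×2 (Left, Center vs Reinforce, Withdraw):
Let the attacker play Left with probability p. Expected payoff against Reinforce: 8p + (-3)(1−p) = 11p − 3; against Withdraw: (-8)p + 7(1−p) = −15p + 7.
Setting these equal: 11p − 3 = −15p + 7 ⇒ 26p = 10 ⇒ p = 5/13, and the value is (11)·(5/13) − 3 = 16/13.
For the defender: with q = P(Reinforce), equating Left's and Center's payoffs gives 16q − 8 = −10q + 7 ⇒ q = 15/26.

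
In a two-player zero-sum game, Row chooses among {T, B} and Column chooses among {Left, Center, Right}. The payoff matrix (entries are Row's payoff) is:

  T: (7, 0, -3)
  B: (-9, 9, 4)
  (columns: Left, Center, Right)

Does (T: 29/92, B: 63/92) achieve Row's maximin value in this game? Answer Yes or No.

No

Against Left this mix gives (29/92)·7 + (63/92)·(-9) = -91/23.
Against Center this mix gives (29/92)·0 + (63/92)·9 = 567/92.
Against Right this mix gives (29/92)·(-3) + (63/92)·4 = 165/92.
Column will play Left, holding Row to -91/23. Shifting weight toward the row that does better against Left would raise this floor (the equalizing mix achieves 1/23 against both Left and Right), so the proposed strategy is not optimal.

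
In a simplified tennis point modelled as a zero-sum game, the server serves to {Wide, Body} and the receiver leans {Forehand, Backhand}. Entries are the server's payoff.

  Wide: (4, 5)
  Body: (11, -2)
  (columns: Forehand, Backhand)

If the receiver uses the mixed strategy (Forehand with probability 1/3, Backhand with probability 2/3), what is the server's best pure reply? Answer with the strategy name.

Expected payoff of Wide: (1/3)·4 + (2/3)·5 = 14/3.
Expected payoff of Body: (1/3)·11 + (2/3)·(-2) = 7/3.
The largest is 14/3, so the server's best response is Wide.

Wide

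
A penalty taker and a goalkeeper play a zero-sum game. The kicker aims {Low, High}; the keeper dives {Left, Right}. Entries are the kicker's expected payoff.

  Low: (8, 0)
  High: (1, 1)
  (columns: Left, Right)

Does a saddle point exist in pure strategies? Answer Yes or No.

Row minima: Low → 0, High → 1; maximin = 1.
Column maxima: Left → 8, Right → 1; minimax = 1.
maximin = minimax = 1, so a saddle point exists.

Yes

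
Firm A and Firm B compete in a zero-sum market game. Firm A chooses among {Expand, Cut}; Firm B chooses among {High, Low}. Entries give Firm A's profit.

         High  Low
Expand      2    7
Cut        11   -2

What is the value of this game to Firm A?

Row minima: Expand → 2, Cut → -2; maximin = 2.
Column maxima: High → 11, Low → 7; minimax = 7.
2 ≠ 7, so there is no saddle point; optimal play is mixed.
Let Firm A play Expand with probability p. Expected payoff against High: 2p + 11(1−p) = −9p + 11; against Low: 7p + (-2)(1−p) = 9p − 2.
Setting these equal: −9p + 11 = 9p − 2 ⇒ −18p = -13 ⇒ p = 13/18, and the value is (-9)·(13/18) + 11 = 9/2.
For Firm B: with q = P(High), equating Expand's and Cut's payoffs gives −5q + 7 = 13q − 2 ⇒ q = 1/2.

9/2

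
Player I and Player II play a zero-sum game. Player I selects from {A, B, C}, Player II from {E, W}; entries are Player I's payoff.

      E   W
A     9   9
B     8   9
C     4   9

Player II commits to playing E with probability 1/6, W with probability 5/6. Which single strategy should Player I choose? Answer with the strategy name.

Expected payoff of A: (1/6)·9 + (5/6)·9 = 9.
Expected payoff of B: (1/6)·8 + (5/6)·9 = 53/6.
Expected payoff of C: (1/6)·4 + (5/6)·9 = 49/6.
The largest is 9, so Player I's best response is A.

A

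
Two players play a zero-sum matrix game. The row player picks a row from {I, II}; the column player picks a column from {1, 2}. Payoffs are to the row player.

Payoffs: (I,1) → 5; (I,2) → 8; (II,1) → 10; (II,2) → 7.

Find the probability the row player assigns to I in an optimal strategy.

Row minima: I → 5, II → 7; maximin = 7.
Column maxima: 1 → 10, 2 → 8; minimax = 8.
7 ≠ 8, so there is no saddle point; optimal play is mixed.
Let the row player play I with probability p. Expected payoff against 1: 5p + 10(1−p) = −5p + 10; against 2: 8p + 7(1−p) = p + 7.
Setting these equal: −5p + 10 = p + 7 ⇒ −6p = -3 ⇒ p = 1/2, and the value is (-5)·(1/2) + 10 = 15/2.
For the column player: with q = P(1), equating I's and II's payoffs gives −3q + 8 = 3q + 7 ⇒ q = 1/6.

1/2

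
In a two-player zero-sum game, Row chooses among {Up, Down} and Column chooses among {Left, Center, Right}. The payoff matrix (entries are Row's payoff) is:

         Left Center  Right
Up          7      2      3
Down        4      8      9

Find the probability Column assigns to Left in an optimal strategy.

Row minima: Up → 2, Down → 4; maximin = 4.
Column maxima: Left → 7, Center → 8, Right → 9; minimax = 7.
4 ≠ 7, so there is no saddle point; optimal play is mixed.
Right is strictly dominated by Center (it gives Row strictly more in every row), so Column never plays it.
On the remaining 2×2 (Up, Down vs Left, Center):
Let Row play Up with probability p. Expected payoff against Left: 7p + 4(1−p) = 3p + 4; against Center: 2p + 8(1−p) = −6p + 8.
Setting these equal: 3p + 4 = −6p + 8 ⇒ 9p = 4 ⇒ p = 4/9, and the value is (3)·(4/9) + 4 = 16/3.
For Column: with q = P(Left), equating Up's and Down's payoffs gives 5q + 2 = −4q + 8 ⇒ q = 2/3.

2/3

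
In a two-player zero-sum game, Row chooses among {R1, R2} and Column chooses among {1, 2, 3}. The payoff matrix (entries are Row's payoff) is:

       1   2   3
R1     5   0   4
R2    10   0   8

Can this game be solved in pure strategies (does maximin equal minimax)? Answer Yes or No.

Row minima: R1 → 0, R2 → 0; maximin = 0.
Column maxima: 1 → 10, 2 → 0, 3 → 8; minimax = 0.
maximin = minimax = 0, so a saddle point exists.

Yes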